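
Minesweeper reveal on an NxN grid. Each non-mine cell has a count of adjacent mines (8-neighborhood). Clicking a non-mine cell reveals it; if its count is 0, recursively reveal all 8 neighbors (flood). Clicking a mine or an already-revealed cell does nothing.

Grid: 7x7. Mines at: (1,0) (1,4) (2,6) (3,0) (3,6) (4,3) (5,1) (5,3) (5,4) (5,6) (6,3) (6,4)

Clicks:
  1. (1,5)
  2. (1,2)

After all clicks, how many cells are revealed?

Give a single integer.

Answer: 13

Derivation:
Click 1 (1,5) count=2: revealed 1 new [(1,5)] -> total=1
Click 2 (1,2) count=0: revealed 12 new [(0,1) (0,2) (0,3) (1,1) (1,2) (1,3) (2,1) (2,2) (2,3) (3,1) (3,2) (3,3)] -> total=13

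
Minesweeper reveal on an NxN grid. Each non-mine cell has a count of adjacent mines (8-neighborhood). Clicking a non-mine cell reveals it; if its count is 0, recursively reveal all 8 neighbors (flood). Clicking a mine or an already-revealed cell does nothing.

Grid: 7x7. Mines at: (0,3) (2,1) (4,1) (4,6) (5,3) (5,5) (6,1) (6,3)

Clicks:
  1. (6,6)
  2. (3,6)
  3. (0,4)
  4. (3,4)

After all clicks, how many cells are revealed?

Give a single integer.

Click 1 (6,6) count=1: revealed 1 new [(6,6)] -> total=1
Click 2 (3,6) count=1: revealed 1 new [(3,6)] -> total=2
Click 3 (0,4) count=1: revealed 1 new [(0,4)] -> total=3
Click 4 (3,4) count=0: revealed 20 new [(0,5) (0,6) (1,2) (1,3) (1,4) (1,5) (1,6) (2,2) (2,3) (2,4) (2,5) (2,6) (3,2) (3,3) (3,4) (3,5) (4,2) (4,3) (4,4) (4,5)] -> total=23

Answer: 23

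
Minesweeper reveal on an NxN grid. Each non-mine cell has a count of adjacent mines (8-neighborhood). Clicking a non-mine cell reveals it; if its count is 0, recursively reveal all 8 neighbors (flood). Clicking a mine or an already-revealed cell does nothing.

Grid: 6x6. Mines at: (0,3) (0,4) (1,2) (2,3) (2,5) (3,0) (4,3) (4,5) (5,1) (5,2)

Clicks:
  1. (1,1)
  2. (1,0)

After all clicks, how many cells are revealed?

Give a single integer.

Click 1 (1,1) count=1: revealed 1 new [(1,1)] -> total=1
Click 2 (1,0) count=0: revealed 5 new [(0,0) (0,1) (1,0) (2,0) (2,1)] -> total=6

Answer: 6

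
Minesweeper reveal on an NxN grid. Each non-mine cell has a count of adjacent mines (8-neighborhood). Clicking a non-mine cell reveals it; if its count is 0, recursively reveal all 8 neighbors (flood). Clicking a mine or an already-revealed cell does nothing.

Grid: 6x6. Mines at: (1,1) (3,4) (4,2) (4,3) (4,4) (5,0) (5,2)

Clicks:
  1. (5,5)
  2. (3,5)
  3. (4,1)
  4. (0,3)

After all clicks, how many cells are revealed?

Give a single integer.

Answer: 15

Derivation:
Click 1 (5,5) count=1: revealed 1 new [(5,5)] -> total=1
Click 2 (3,5) count=2: revealed 1 new [(3,5)] -> total=2
Click 3 (4,1) count=3: revealed 1 new [(4,1)] -> total=3
Click 4 (0,3) count=0: revealed 12 new [(0,2) (0,3) (0,4) (0,5) (1,2) (1,3) (1,4) (1,5) (2,2) (2,3) (2,4) (2,5)] -> total=15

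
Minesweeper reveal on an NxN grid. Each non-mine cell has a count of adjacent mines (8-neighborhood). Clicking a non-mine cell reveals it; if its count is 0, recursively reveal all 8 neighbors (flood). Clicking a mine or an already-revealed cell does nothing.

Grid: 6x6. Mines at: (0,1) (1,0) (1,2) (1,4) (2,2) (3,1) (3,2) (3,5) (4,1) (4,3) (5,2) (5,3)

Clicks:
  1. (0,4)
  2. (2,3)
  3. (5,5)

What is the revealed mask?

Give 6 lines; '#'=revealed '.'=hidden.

Answer: ....#.
......
...#..
......
....##
....##

Derivation:
Click 1 (0,4) count=1: revealed 1 new [(0,4)] -> total=1
Click 2 (2,3) count=4: revealed 1 new [(2,3)] -> total=2
Click 3 (5,5) count=0: revealed 4 new [(4,4) (4,5) (5,4) (5,5)] -> total=6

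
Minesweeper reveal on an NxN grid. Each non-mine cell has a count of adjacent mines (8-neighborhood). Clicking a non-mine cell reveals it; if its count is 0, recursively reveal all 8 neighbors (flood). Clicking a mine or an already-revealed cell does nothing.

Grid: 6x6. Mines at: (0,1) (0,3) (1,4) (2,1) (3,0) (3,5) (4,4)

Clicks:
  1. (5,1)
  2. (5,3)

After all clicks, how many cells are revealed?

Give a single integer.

Click 1 (5,1) count=0: revealed 11 new [(3,1) (3,2) (3,3) (4,0) (4,1) (4,2) (4,3) (5,0) (5,1) (5,2) (5,3)] -> total=11
Click 2 (5,3) count=1: revealed 0 new [(none)] -> total=11

Answer: 11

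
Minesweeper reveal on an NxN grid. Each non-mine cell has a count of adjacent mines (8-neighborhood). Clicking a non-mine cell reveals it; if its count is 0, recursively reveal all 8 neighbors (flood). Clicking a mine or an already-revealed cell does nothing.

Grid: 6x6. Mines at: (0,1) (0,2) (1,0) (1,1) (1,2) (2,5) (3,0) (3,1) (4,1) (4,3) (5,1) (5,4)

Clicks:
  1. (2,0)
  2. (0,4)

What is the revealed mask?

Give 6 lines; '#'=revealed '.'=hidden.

Answer: ...###
...###
#.....
......
......
......

Derivation:
Click 1 (2,0) count=4: revealed 1 new [(2,0)] -> total=1
Click 2 (0,4) count=0: revealed 6 new [(0,3) (0,4) (0,5) (1,3) (1,4) (1,5)] -> total=7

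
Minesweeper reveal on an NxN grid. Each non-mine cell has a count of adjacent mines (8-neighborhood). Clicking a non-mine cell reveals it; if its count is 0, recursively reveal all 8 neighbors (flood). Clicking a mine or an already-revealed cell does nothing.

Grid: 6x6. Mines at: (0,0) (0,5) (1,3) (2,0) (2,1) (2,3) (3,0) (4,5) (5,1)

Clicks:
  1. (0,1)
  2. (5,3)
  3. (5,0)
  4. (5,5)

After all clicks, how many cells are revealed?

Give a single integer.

Answer: 12

Derivation:
Click 1 (0,1) count=1: revealed 1 new [(0,1)] -> total=1
Click 2 (5,3) count=0: revealed 9 new [(3,2) (3,3) (3,4) (4,2) (4,3) (4,4) (5,2) (5,3) (5,4)] -> total=10
Click 3 (5,0) count=1: revealed 1 new [(5,0)] -> total=11
Click 4 (5,5) count=1: revealed 1 new [(5,5)] -> total=12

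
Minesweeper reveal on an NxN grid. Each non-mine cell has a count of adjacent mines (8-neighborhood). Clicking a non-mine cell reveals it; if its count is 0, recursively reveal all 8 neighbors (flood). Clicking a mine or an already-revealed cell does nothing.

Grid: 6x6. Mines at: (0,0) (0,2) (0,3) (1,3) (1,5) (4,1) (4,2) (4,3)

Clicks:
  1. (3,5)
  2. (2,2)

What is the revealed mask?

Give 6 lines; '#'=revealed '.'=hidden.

Click 1 (3,5) count=0: revealed 8 new [(2,4) (2,5) (3,4) (3,5) (4,4) (4,5) (5,4) (5,5)] -> total=8
Click 2 (2,2) count=1: revealed 1 new [(2,2)] -> total=9

Answer: ......
......
..#.##
....##
....##
....##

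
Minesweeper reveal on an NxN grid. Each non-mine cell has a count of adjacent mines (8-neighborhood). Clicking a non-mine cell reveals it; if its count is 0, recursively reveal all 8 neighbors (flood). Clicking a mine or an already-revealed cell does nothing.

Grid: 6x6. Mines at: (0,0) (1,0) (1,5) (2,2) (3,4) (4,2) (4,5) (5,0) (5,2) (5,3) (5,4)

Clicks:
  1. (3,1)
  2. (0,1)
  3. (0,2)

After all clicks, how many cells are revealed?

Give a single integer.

Answer: 9

Derivation:
Click 1 (3,1) count=2: revealed 1 new [(3,1)] -> total=1
Click 2 (0,1) count=2: revealed 1 new [(0,1)] -> total=2
Click 3 (0,2) count=0: revealed 7 new [(0,2) (0,3) (0,4) (1,1) (1,2) (1,3) (1,4)] -> total=9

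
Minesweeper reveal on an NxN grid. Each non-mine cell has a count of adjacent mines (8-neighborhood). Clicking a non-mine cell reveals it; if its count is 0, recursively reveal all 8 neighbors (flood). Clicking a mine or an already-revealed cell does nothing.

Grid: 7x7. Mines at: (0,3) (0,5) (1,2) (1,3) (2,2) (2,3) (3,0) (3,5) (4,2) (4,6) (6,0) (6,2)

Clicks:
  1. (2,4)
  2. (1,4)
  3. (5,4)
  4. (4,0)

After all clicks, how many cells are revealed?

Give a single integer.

Answer: 14

Derivation:
Click 1 (2,4) count=3: revealed 1 new [(2,4)] -> total=1
Click 2 (1,4) count=4: revealed 1 new [(1,4)] -> total=2
Click 3 (5,4) count=0: revealed 11 new [(4,3) (4,4) (4,5) (5,3) (5,4) (5,5) (5,6) (6,3) (6,4) (6,5) (6,6)] -> total=13
Click 4 (4,0) count=1: revealed 1 new [(4,0)] -> total=14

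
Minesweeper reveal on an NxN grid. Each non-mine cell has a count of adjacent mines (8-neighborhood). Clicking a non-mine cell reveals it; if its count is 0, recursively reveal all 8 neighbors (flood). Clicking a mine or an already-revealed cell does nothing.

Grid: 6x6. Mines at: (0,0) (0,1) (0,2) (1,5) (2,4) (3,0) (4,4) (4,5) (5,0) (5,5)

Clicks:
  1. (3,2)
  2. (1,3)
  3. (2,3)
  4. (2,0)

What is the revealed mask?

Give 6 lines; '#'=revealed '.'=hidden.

Answer: ......
.###..
####..
.###..
.###..
.###..

Derivation:
Click 1 (3,2) count=0: revealed 15 new [(1,1) (1,2) (1,3) (2,1) (2,2) (2,3) (3,1) (3,2) (3,3) (4,1) (4,2) (4,3) (5,1) (5,2) (5,3)] -> total=15
Click 2 (1,3) count=2: revealed 0 new [(none)] -> total=15
Click 3 (2,3) count=1: revealed 0 new [(none)] -> total=15
Click 4 (2,0) count=1: revealed 1 new [(2,0)] -> total=16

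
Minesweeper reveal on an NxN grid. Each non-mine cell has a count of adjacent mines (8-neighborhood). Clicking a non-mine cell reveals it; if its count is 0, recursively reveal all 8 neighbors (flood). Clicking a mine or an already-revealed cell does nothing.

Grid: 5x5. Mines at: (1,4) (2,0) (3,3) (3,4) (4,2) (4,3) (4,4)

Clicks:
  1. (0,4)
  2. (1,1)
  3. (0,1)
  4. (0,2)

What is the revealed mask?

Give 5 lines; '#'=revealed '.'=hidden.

Answer: #####
####.
.###.
.....
.....

Derivation:
Click 1 (0,4) count=1: revealed 1 new [(0,4)] -> total=1
Click 2 (1,1) count=1: revealed 1 new [(1,1)] -> total=2
Click 3 (0,1) count=0: revealed 10 new [(0,0) (0,1) (0,2) (0,3) (1,0) (1,2) (1,3) (2,1) (2,2) (2,3)] -> total=12
Click 4 (0,2) count=0: revealed 0 new [(none)] -> total=12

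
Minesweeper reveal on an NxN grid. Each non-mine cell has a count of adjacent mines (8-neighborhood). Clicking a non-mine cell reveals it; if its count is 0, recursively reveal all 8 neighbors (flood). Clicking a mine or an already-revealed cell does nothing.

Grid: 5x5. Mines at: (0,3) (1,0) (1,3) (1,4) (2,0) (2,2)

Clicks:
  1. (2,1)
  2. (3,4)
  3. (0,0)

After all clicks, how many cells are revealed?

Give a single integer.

Answer: 14

Derivation:
Click 1 (2,1) count=3: revealed 1 new [(2,1)] -> total=1
Click 2 (3,4) count=0: revealed 12 new [(2,3) (2,4) (3,0) (3,1) (3,2) (3,3) (3,4) (4,0) (4,1) (4,2) (4,3) (4,4)] -> total=13
Click 3 (0,0) count=1: revealed 1 new [(0,0)] -> total=14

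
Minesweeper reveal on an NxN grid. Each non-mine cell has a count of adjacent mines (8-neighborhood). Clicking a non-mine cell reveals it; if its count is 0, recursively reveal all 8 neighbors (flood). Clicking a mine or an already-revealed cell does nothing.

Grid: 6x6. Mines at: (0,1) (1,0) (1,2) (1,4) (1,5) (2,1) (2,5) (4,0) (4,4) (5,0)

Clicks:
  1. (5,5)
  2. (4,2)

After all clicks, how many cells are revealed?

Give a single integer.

Answer: 10

Derivation:
Click 1 (5,5) count=1: revealed 1 new [(5,5)] -> total=1
Click 2 (4,2) count=0: revealed 9 new [(3,1) (3,2) (3,3) (4,1) (4,2) (4,3) (5,1) (5,2) (5,3)] -> total=10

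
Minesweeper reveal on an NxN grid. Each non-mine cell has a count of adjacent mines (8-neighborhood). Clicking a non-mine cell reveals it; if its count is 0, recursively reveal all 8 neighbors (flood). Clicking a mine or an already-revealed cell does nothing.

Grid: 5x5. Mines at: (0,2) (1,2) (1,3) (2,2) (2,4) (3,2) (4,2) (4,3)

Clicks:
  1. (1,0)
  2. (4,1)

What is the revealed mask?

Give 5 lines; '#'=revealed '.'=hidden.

Click 1 (1,0) count=0: revealed 10 new [(0,0) (0,1) (1,0) (1,1) (2,0) (2,1) (3,0) (3,1) (4,0) (4,1)] -> total=10
Click 2 (4,1) count=2: revealed 0 new [(none)] -> total=10

Answer: ##...
##...
##...
##...
##...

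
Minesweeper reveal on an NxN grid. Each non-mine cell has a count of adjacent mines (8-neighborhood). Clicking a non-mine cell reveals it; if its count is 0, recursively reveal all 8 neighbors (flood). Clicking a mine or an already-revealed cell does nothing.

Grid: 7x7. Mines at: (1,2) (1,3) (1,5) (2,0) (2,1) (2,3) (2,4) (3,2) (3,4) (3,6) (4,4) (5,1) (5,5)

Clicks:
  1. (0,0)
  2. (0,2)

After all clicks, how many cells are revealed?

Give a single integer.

Answer: 5

Derivation:
Click 1 (0,0) count=0: revealed 4 new [(0,0) (0,1) (1,0) (1,1)] -> total=4
Click 2 (0,2) count=2: revealed 1 new [(0,2)] -> total=5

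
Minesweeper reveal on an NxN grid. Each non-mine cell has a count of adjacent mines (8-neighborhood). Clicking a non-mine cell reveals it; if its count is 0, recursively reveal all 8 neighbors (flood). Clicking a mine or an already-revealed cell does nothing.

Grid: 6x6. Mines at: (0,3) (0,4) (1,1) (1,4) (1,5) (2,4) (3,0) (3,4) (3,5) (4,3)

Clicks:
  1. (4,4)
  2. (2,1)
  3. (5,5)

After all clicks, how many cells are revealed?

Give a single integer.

Click 1 (4,4) count=3: revealed 1 new [(4,4)] -> total=1
Click 2 (2,1) count=2: revealed 1 new [(2,1)] -> total=2
Click 3 (5,5) count=0: revealed 3 new [(4,5) (5,4) (5,5)] -> total=5

Answer: 5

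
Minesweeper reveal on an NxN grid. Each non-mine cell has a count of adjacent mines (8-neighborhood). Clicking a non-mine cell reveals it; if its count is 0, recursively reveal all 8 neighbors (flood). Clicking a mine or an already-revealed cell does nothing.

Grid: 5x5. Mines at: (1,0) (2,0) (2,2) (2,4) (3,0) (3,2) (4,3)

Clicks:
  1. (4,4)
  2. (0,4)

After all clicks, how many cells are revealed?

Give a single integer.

Click 1 (4,4) count=1: revealed 1 new [(4,4)] -> total=1
Click 2 (0,4) count=0: revealed 8 new [(0,1) (0,2) (0,3) (0,4) (1,1) (1,2) (1,3) (1,4)] -> total=9

Answer: 9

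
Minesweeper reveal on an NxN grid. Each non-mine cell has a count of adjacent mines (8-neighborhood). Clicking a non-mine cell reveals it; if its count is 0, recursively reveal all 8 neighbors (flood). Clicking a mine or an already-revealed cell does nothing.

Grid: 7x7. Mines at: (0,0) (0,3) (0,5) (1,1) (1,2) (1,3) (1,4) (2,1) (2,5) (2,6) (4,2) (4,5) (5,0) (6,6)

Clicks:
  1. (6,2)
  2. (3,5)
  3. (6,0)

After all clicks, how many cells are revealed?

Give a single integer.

Answer: 12

Derivation:
Click 1 (6,2) count=0: revealed 10 new [(5,1) (5,2) (5,3) (5,4) (5,5) (6,1) (6,2) (6,3) (6,4) (6,5)] -> total=10
Click 2 (3,5) count=3: revealed 1 new [(3,5)] -> total=11
Click 3 (6,0) count=1: revealed 1 new [(6,0)] -> total=12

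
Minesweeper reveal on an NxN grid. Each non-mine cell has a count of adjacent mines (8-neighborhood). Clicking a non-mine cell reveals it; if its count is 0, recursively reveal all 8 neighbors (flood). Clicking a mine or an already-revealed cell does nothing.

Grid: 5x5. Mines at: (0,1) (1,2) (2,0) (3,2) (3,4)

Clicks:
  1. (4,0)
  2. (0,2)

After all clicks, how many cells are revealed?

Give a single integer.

Answer: 5

Derivation:
Click 1 (4,0) count=0: revealed 4 new [(3,0) (3,1) (4,0) (4,1)] -> total=4
Click 2 (0,2) count=2: revealed 1 new [(0,2)] -> total=5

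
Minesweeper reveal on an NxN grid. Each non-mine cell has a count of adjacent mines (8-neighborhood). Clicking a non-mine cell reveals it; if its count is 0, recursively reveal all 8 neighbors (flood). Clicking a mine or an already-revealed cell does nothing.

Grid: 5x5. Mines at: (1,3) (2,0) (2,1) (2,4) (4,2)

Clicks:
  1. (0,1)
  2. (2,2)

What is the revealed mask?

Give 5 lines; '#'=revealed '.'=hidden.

Click 1 (0,1) count=0: revealed 6 new [(0,0) (0,1) (0,2) (1,0) (1,1) (1,2)] -> total=6
Click 2 (2,2) count=2: revealed 1 new [(2,2)] -> total=7

Answer: ###..
###..
..#..
.....
.....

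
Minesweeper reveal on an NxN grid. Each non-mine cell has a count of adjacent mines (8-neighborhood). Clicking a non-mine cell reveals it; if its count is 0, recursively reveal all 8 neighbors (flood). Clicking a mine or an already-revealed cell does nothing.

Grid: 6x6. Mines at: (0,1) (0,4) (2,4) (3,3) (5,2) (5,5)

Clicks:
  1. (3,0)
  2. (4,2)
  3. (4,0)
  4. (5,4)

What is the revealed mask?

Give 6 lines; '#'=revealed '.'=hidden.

Click 1 (3,0) count=0: revealed 14 new [(1,0) (1,1) (1,2) (2,0) (2,1) (2,2) (3,0) (3,1) (3,2) (4,0) (4,1) (4,2) (5,0) (5,1)] -> total=14
Click 2 (4,2) count=2: revealed 0 new [(none)] -> total=14
Click 3 (4,0) count=0: revealed 0 new [(none)] -> total=14
Click 4 (5,4) count=1: revealed 1 new [(5,4)] -> total=15

Answer: ......
###...
###...
###...
###...
##..#.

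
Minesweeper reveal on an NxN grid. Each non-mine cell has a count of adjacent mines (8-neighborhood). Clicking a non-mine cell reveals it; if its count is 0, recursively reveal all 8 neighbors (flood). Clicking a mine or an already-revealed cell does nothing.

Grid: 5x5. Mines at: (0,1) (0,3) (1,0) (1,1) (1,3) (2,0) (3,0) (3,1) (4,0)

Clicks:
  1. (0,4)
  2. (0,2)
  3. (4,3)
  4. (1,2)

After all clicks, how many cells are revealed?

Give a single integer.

Answer: 12

Derivation:
Click 1 (0,4) count=2: revealed 1 new [(0,4)] -> total=1
Click 2 (0,2) count=4: revealed 1 new [(0,2)] -> total=2
Click 3 (4,3) count=0: revealed 9 new [(2,2) (2,3) (2,4) (3,2) (3,3) (3,4) (4,2) (4,3) (4,4)] -> total=11
Click 4 (1,2) count=4: revealed 1 new [(1,2)] -> total=12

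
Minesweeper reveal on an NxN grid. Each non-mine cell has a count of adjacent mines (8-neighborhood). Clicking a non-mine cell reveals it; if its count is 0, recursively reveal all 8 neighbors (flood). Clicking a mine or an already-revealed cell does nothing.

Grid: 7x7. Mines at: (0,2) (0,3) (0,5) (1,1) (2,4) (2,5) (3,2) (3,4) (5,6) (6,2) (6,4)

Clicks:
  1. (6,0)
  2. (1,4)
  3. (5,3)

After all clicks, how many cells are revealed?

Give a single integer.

Click 1 (6,0) count=0: revealed 10 new [(2,0) (2,1) (3,0) (3,1) (4,0) (4,1) (5,0) (5,1) (6,0) (6,1)] -> total=10
Click 2 (1,4) count=4: revealed 1 new [(1,4)] -> total=11
Click 3 (5,3) count=2: revealed 1 new [(5,3)] -> total=12

Answer: 12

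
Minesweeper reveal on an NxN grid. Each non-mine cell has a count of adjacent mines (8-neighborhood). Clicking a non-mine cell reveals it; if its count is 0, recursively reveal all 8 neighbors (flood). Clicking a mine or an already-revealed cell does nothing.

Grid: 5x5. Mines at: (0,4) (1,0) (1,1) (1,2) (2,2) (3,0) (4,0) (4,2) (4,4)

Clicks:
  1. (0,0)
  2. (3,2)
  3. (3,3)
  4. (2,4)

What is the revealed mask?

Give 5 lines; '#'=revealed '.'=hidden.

Click 1 (0,0) count=2: revealed 1 new [(0,0)] -> total=1
Click 2 (3,2) count=2: revealed 1 new [(3,2)] -> total=2
Click 3 (3,3) count=3: revealed 1 new [(3,3)] -> total=3
Click 4 (2,4) count=0: revealed 5 new [(1,3) (1,4) (2,3) (2,4) (3,4)] -> total=8

Answer: #....
...##
...##
..###
.....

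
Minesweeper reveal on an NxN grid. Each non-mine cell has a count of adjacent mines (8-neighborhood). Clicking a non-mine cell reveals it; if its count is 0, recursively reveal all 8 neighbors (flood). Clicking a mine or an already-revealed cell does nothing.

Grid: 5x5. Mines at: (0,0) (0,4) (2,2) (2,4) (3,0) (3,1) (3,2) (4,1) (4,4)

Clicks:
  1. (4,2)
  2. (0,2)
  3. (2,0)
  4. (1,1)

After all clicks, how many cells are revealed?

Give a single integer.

Answer: 8

Derivation:
Click 1 (4,2) count=3: revealed 1 new [(4,2)] -> total=1
Click 2 (0,2) count=0: revealed 6 new [(0,1) (0,2) (0,3) (1,1) (1,2) (1,3)] -> total=7
Click 3 (2,0) count=2: revealed 1 new [(2,0)] -> total=8
Click 4 (1,1) count=2: revealed 0 new [(none)] -> total=8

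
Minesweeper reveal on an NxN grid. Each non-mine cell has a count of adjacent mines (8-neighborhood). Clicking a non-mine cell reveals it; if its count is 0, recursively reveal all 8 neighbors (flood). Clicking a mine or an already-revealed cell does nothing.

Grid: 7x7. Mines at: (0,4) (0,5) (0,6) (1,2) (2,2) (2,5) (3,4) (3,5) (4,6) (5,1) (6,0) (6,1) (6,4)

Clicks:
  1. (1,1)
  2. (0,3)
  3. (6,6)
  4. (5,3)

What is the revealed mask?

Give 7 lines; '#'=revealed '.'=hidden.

Answer: ...#...
.#.....
.......
.......
.......
...#.##
.....##

Derivation:
Click 1 (1,1) count=2: revealed 1 new [(1,1)] -> total=1
Click 2 (0,3) count=2: revealed 1 new [(0,3)] -> total=2
Click 3 (6,6) count=0: revealed 4 new [(5,5) (5,6) (6,5) (6,6)] -> total=6
Click 4 (5,3) count=1: revealed 1 new [(5,3)] -> total=7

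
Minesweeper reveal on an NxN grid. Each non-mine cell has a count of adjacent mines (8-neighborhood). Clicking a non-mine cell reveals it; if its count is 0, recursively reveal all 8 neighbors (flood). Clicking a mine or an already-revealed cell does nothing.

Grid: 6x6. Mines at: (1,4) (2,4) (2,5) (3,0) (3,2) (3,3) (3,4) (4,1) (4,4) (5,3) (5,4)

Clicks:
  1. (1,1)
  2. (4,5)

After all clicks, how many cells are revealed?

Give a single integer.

Answer: 13

Derivation:
Click 1 (1,1) count=0: revealed 12 new [(0,0) (0,1) (0,2) (0,3) (1,0) (1,1) (1,2) (1,3) (2,0) (2,1) (2,2) (2,3)] -> total=12
Click 2 (4,5) count=3: revealed 1 new [(4,5)] -> total=13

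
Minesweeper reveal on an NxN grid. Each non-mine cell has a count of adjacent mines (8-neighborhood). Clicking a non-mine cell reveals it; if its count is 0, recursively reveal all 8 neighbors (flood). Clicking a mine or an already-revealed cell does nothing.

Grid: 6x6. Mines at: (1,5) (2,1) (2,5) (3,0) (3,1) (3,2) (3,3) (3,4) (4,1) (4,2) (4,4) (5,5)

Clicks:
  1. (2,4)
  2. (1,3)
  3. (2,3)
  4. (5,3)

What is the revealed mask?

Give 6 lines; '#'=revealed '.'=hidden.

Answer: #####.
#####.
..###.
......
......
...#..

Derivation:
Click 1 (2,4) count=4: revealed 1 new [(2,4)] -> total=1
Click 2 (1,3) count=0: revealed 12 new [(0,0) (0,1) (0,2) (0,3) (0,4) (1,0) (1,1) (1,2) (1,3) (1,4) (2,2) (2,3)] -> total=13
Click 3 (2,3) count=3: revealed 0 new [(none)] -> total=13
Click 4 (5,3) count=2: revealed 1 new [(5,3)] -> total=14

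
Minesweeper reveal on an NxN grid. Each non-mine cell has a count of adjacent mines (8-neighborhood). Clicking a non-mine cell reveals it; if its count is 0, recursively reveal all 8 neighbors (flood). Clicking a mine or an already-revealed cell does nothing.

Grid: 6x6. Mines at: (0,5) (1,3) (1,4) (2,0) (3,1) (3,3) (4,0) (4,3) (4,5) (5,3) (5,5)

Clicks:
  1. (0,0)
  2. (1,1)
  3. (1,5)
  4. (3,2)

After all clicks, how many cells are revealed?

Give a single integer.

Answer: 8

Derivation:
Click 1 (0,0) count=0: revealed 6 new [(0,0) (0,1) (0,2) (1,0) (1,1) (1,2)] -> total=6
Click 2 (1,1) count=1: revealed 0 new [(none)] -> total=6
Click 3 (1,5) count=2: revealed 1 new [(1,5)] -> total=7
Click 4 (3,2) count=3: revealed 1 new [(3,2)] -> total=8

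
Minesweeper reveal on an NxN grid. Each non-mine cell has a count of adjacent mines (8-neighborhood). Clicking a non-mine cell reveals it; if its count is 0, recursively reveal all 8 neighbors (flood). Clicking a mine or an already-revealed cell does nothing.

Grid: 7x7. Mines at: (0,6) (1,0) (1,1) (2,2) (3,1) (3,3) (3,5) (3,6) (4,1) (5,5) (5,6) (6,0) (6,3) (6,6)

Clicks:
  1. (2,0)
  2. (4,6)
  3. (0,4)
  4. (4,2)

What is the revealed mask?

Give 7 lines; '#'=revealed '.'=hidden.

Answer: ..####.
..####.
#..###.
.......
..#...#
.......
.......

Derivation:
Click 1 (2,0) count=3: revealed 1 new [(2,0)] -> total=1
Click 2 (4,6) count=4: revealed 1 new [(4,6)] -> total=2
Click 3 (0,4) count=0: revealed 11 new [(0,2) (0,3) (0,4) (0,5) (1,2) (1,3) (1,4) (1,5) (2,3) (2,4) (2,5)] -> total=13
Click 4 (4,2) count=3: revealed 1 new [(4,2)] -> total=14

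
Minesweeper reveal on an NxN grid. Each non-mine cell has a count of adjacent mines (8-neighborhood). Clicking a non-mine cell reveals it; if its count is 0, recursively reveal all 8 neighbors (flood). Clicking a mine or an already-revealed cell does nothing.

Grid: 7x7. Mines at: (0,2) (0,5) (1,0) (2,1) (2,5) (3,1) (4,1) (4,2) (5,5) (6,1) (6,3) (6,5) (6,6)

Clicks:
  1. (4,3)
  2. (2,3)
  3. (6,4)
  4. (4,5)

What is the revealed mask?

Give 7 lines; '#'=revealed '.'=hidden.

Answer: .......
..###..
..###..
..###..
...#.#.
.......
....#..

Derivation:
Click 1 (4,3) count=1: revealed 1 new [(4,3)] -> total=1
Click 2 (2,3) count=0: revealed 9 new [(1,2) (1,3) (1,4) (2,2) (2,3) (2,4) (3,2) (3,3) (3,4)] -> total=10
Click 3 (6,4) count=3: revealed 1 new [(6,4)] -> total=11
Click 4 (4,5) count=1: revealed 1 new [(4,5)] -> total=12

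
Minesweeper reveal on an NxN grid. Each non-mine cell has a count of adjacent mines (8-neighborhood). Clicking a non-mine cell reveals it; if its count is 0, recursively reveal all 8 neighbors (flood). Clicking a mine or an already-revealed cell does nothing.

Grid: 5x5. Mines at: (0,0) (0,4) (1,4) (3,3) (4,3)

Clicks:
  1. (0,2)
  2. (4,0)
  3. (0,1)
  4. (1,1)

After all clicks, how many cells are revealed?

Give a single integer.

Answer: 17

Derivation:
Click 1 (0,2) count=0: revealed 17 new [(0,1) (0,2) (0,3) (1,0) (1,1) (1,2) (1,3) (2,0) (2,1) (2,2) (2,3) (3,0) (3,1) (3,2) (4,0) (4,1) (4,2)] -> total=17
Click 2 (4,0) count=0: revealed 0 new [(none)] -> total=17
Click 3 (0,1) count=1: revealed 0 new [(none)] -> total=17
Click 4 (1,1) count=1: revealed 0 new [(none)] -> total=17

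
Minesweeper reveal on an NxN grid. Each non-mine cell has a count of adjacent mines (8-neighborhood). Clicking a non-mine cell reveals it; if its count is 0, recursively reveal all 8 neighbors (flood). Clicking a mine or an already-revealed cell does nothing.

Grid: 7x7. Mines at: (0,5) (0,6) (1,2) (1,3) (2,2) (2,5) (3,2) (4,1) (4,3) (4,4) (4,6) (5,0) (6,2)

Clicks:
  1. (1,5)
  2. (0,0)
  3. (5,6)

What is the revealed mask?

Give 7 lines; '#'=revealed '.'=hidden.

Click 1 (1,5) count=3: revealed 1 new [(1,5)] -> total=1
Click 2 (0,0) count=0: revealed 8 new [(0,0) (0,1) (1,0) (1,1) (2,0) (2,1) (3,0) (3,1)] -> total=9
Click 3 (5,6) count=1: revealed 1 new [(5,6)] -> total=10

Answer: ##.....
##...#.
##.....
##.....
.......
......#
.......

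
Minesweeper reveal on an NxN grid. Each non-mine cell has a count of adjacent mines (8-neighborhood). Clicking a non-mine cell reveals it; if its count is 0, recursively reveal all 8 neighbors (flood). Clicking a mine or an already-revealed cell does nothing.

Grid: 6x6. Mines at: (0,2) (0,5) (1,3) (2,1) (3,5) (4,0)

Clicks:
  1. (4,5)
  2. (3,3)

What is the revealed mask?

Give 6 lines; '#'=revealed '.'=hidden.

Answer: ......
......
..###.
.####.
.#####
.#####

Derivation:
Click 1 (4,5) count=1: revealed 1 new [(4,5)] -> total=1
Click 2 (3,3) count=0: revealed 16 new [(2,2) (2,3) (2,4) (3,1) (3,2) (3,3) (3,4) (4,1) (4,2) (4,3) (4,4) (5,1) (5,2) (5,3) (5,4) (5,5)] -> total=17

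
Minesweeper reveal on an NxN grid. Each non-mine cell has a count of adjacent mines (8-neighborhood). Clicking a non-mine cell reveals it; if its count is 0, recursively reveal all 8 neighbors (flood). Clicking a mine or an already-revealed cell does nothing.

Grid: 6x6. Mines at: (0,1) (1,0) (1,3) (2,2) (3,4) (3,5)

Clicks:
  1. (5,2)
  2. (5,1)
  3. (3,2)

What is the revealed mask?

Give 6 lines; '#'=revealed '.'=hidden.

Click 1 (5,2) count=0: revealed 18 new [(2,0) (2,1) (3,0) (3,1) (3,2) (3,3) (4,0) (4,1) (4,2) (4,3) (4,4) (4,5) (5,0) (5,1) (5,2) (5,3) (5,4) (5,5)] -> total=18
Click 2 (5,1) count=0: revealed 0 new [(none)] -> total=18
Click 3 (3,2) count=1: revealed 0 new [(none)] -> total=18

Answer: ......
......
##....
####..
######
######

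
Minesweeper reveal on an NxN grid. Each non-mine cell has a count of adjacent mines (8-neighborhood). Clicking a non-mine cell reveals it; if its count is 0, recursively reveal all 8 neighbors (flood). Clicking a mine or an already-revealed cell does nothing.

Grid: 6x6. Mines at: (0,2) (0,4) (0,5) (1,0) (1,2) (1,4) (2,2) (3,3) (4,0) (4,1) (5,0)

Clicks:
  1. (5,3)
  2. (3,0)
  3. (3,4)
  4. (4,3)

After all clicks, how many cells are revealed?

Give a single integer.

Click 1 (5,3) count=0: revealed 12 new [(2,4) (2,5) (3,4) (3,5) (4,2) (4,3) (4,4) (4,5) (5,2) (5,3) (5,4) (5,5)] -> total=12
Click 2 (3,0) count=2: revealed 1 new [(3,0)] -> total=13
Click 3 (3,4) count=1: revealed 0 new [(none)] -> total=13
Click 4 (4,3) count=1: revealed 0 new [(none)] -> total=13

Answer: 13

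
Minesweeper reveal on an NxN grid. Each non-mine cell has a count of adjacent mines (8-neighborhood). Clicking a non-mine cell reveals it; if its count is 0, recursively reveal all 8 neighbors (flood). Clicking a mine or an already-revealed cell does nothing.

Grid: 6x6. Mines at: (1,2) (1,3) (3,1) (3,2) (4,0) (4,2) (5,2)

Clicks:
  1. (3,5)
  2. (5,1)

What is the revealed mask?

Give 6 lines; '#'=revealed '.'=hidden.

Answer: ....##
....##
...###
...###
...###
.#.###

Derivation:
Click 1 (3,5) count=0: revealed 16 new [(0,4) (0,5) (1,4) (1,5) (2,3) (2,4) (2,5) (3,3) (3,4) (3,5) (4,3) (4,4) (4,5) (5,3) (5,4) (5,5)] -> total=16
Click 2 (5,1) count=3: revealed 1 new [(5,1)] -> total=17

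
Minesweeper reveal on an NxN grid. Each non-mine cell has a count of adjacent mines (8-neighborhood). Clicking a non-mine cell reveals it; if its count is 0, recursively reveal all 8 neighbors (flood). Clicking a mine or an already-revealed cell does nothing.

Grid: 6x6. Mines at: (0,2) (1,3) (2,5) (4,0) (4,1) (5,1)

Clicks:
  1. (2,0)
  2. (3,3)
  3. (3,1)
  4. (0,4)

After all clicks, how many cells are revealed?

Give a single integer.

Answer: 25

Derivation:
Click 1 (2,0) count=0: revealed 11 new [(0,0) (0,1) (1,0) (1,1) (1,2) (2,0) (2,1) (2,2) (3,0) (3,1) (3,2)] -> total=11
Click 2 (3,3) count=0: revealed 13 new [(2,3) (2,4) (3,3) (3,4) (3,5) (4,2) (4,3) (4,4) (4,5) (5,2) (5,3) (5,4) (5,5)] -> total=24
Click 3 (3,1) count=2: revealed 0 new [(none)] -> total=24
Click 4 (0,4) count=1: revealed 1 new [(0,4)] -> total=25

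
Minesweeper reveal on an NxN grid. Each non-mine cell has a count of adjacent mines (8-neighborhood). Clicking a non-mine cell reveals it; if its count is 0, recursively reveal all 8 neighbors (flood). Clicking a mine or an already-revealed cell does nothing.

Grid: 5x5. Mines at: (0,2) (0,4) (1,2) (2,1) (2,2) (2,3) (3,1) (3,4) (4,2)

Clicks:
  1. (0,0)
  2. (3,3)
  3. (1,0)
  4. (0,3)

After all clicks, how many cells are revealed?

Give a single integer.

Answer: 6

Derivation:
Click 1 (0,0) count=0: revealed 4 new [(0,0) (0,1) (1,0) (1,1)] -> total=4
Click 2 (3,3) count=4: revealed 1 new [(3,3)] -> total=5
Click 3 (1,0) count=1: revealed 0 new [(none)] -> total=5
Click 4 (0,3) count=3: revealed 1 new [(0,3)] -> total=6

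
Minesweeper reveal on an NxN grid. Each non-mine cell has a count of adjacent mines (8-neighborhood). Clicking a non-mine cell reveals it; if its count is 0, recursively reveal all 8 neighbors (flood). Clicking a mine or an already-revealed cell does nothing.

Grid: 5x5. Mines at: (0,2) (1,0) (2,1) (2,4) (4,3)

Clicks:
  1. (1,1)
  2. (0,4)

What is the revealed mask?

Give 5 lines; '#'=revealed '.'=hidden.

Click 1 (1,1) count=3: revealed 1 new [(1,1)] -> total=1
Click 2 (0,4) count=0: revealed 4 new [(0,3) (0,4) (1,3) (1,4)] -> total=5

Answer: ...##
.#.##
.....
.....
.....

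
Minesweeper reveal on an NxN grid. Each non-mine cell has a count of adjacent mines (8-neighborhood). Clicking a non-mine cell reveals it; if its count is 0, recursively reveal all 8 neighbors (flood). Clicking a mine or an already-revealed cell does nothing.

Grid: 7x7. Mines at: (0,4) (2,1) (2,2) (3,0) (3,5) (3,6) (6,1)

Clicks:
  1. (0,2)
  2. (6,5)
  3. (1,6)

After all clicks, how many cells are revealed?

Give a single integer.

Answer: 35

Derivation:
Click 1 (0,2) count=0: revealed 8 new [(0,0) (0,1) (0,2) (0,3) (1,0) (1,1) (1,2) (1,3)] -> total=8
Click 2 (6,5) count=0: revealed 21 new [(3,1) (3,2) (3,3) (3,4) (4,1) (4,2) (4,3) (4,4) (4,5) (4,6) (5,1) (5,2) (5,3) (5,4) (5,5) (5,6) (6,2) (6,3) (6,4) (6,5) (6,6)] -> total=29
Click 3 (1,6) count=0: revealed 6 new [(0,5) (0,6) (1,5) (1,6) (2,5) (2,6)] -> total=35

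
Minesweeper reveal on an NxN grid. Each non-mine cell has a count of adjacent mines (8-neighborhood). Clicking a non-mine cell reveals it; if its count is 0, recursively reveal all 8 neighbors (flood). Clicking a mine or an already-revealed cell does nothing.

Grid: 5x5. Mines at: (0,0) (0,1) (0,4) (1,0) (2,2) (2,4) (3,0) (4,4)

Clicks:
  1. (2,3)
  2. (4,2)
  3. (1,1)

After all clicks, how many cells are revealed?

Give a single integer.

Answer: 8

Derivation:
Click 1 (2,3) count=2: revealed 1 new [(2,3)] -> total=1
Click 2 (4,2) count=0: revealed 6 new [(3,1) (3,2) (3,3) (4,1) (4,2) (4,3)] -> total=7
Click 3 (1,1) count=4: revealed 1 new [(1,1)] -> total=8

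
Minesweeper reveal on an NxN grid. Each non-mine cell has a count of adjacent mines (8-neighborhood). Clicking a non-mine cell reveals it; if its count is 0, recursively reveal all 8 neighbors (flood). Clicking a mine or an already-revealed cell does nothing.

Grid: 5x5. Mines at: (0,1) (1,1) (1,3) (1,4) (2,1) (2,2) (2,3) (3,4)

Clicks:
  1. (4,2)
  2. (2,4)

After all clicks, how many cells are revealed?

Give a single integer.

Answer: 9

Derivation:
Click 1 (4,2) count=0: revealed 8 new [(3,0) (3,1) (3,2) (3,3) (4,0) (4,1) (4,2) (4,3)] -> total=8
Click 2 (2,4) count=4: revealed 1 new [(2,4)] -> total=9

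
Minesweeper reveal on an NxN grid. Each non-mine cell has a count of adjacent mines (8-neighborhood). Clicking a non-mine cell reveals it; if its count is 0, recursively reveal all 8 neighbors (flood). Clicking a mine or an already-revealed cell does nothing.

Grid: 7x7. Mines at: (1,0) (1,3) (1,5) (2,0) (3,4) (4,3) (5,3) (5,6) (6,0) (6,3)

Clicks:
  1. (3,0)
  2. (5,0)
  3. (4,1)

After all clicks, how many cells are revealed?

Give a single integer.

Click 1 (3,0) count=1: revealed 1 new [(3,0)] -> total=1
Click 2 (5,0) count=1: revealed 1 new [(5,0)] -> total=2
Click 3 (4,1) count=0: revealed 7 new [(3,1) (3,2) (4,0) (4,1) (4,2) (5,1) (5,2)] -> total=9

Answer: 9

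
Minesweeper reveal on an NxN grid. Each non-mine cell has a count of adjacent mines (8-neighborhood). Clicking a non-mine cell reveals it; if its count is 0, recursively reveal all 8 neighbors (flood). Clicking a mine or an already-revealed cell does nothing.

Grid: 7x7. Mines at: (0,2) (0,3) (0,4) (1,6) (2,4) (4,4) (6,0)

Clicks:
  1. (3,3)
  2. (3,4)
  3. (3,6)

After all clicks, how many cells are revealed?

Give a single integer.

Click 1 (3,3) count=2: revealed 1 new [(3,3)] -> total=1
Click 2 (3,4) count=2: revealed 1 new [(3,4)] -> total=2
Click 3 (3,6) count=0: revealed 36 new [(0,0) (0,1) (1,0) (1,1) (1,2) (1,3) (2,0) (2,1) (2,2) (2,3) (2,5) (2,6) (3,0) (3,1) (3,2) (3,5) (3,6) (4,0) (4,1) (4,2) (4,3) (4,5) (4,6) (5,0) (5,1) (5,2) (5,3) (5,4) (5,5) (5,6) (6,1) (6,2) (6,3) (6,4) (6,5) (6,6)] -> total=38

Answer: 38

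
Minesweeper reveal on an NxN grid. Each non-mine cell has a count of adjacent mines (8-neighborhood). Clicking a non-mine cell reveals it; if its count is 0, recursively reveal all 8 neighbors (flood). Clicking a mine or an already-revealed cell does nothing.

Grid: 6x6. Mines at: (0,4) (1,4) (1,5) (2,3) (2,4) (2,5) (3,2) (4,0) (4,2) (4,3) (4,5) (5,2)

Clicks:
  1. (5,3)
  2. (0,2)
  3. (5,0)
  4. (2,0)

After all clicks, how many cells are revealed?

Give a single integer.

Click 1 (5,3) count=3: revealed 1 new [(5,3)] -> total=1
Click 2 (0,2) count=0: revealed 13 new [(0,0) (0,1) (0,2) (0,3) (1,0) (1,1) (1,2) (1,3) (2,0) (2,1) (2,2) (3,0) (3,1)] -> total=14
Click 3 (5,0) count=1: revealed 1 new [(5,0)] -> total=15
Click 4 (2,0) count=0: revealed 0 new [(none)] -> total=15

Answer: 15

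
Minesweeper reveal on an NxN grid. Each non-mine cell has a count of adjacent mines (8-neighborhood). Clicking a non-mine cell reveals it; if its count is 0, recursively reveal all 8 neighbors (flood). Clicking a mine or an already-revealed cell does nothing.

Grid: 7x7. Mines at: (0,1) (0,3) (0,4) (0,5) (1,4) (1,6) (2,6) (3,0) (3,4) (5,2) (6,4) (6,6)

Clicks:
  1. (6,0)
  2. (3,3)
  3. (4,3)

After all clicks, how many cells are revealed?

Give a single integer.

Click 1 (6,0) count=0: revealed 6 new [(4,0) (4,1) (5,0) (5,1) (6,0) (6,1)] -> total=6
Click 2 (3,3) count=1: revealed 1 new [(3,3)] -> total=7
Click 3 (4,3) count=2: revealed 1 new [(4,3)] -> total=8

Answer: 8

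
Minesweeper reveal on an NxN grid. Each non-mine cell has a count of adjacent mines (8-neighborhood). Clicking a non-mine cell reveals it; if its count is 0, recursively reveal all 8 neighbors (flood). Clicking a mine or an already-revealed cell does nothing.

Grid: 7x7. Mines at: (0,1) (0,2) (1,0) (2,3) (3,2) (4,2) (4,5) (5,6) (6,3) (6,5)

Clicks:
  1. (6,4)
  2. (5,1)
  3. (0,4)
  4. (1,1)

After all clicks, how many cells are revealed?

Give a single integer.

Answer: 17

Derivation:
Click 1 (6,4) count=2: revealed 1 new [(6,4)] -> total=1
Click 2 (5,1) count=1: revealed 1 new [(5,1)] -> total=2
Click 3 (0,4) count=0: revealed 14 new [(0,3) (0,4) (0,5) (0,6) (1,3) (1,4) (1,5) (1,6) (2,4) (2,5) (2,6) (3,4) (3,5) (3,6)] -> total=16
Click 4 (1,1) count=3: revealed 1 new [(1,1)] -> total=17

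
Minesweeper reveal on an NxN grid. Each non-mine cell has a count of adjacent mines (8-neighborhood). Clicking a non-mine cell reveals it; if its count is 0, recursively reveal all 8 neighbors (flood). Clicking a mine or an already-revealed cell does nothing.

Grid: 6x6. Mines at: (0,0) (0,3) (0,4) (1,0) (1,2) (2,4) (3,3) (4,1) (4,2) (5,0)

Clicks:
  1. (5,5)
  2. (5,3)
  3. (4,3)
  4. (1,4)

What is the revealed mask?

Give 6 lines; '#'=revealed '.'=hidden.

Click 1 (5,5) count=0: revealed 8 new [(3,4) (3,5) (4,3) (4,4) (4,5) (5,3) (5,4) (5,5)] -> total=8
Click 2 (5,3) count=1: revealed 0 new [(none)] -> total=8
Click 3 (4,3) count=2: revealed 0 new [(none)] -> total=8
Click 4 (1,4) count=3: revealed 1 new [(1,4)] -> total=9

Answer: ......
....#.
......
....##
...###
...###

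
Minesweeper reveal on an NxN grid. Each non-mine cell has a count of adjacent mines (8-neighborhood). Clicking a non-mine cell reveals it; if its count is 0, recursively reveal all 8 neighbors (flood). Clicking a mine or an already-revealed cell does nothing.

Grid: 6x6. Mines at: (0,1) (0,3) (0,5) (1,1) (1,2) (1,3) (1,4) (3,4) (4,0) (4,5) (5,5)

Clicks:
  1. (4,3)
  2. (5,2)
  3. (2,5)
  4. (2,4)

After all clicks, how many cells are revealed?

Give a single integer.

Answer: 16

Derivation:
Click 1 (4,3) count=1: revealed 1 new [(4,3)] -> total=1
Click 2 (5,2) count=0: revealed 13 new [(2,1) (2,2) (2,3) (3,1) (3,2) (3,3) (4,1) (4,2) (4,4) (5,1) (5,2) (5,3) (5,4)] -> total=14
Click 3 (2,5) count=2: revealed 1 new [(2,5)] -> total=15
Click 4 (2,4) count=3: revealed 1 new [(2,4)] -> total=16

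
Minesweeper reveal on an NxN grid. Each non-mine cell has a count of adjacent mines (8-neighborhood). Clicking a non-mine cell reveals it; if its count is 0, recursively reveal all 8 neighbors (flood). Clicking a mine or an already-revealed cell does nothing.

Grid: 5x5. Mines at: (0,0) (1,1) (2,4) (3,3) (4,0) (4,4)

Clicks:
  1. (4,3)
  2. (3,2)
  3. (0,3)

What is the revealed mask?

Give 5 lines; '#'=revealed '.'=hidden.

Answer: ..###
..###
.....
..#..
...#.

Derivation:
Click 1 (4,3) count=2: revealed 1 new [(4,3)] -> total=1
Click 2 (3,2) count=1: revealed 1 new [(3,2)] -> total=2
Click 3 (0,3) count=0: revealed 6 new [(0,2) (0,3) (0,4) (1,2) (1,3) (1,4)] -> total=8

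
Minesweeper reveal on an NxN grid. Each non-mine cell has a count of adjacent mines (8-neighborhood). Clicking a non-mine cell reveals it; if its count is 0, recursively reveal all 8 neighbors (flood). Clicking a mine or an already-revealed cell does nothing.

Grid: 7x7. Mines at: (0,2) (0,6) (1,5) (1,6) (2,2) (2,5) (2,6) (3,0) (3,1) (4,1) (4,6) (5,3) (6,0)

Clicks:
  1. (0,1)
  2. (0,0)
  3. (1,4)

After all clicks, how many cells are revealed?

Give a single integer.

Answer: 7

Derivation:
Click 1 (0,1) count=1: revealed 1 new [(0,1)] -> total=1
Click 2 (0,0) count=0: revealed 5 new [(0,0) (1,0) (1,1) (2,0) (2,1)] -> total=6
Click 3 (1,4) count=2: revealed 1 new [(1,4)] -> total=7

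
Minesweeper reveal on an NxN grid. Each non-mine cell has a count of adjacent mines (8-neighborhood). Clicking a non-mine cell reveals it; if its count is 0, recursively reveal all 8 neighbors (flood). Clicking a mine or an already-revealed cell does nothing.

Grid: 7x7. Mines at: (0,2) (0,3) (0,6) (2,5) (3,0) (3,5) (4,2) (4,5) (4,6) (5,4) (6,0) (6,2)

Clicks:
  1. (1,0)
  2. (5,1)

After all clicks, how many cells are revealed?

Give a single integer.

Click 1 (1,0) count=0: revealed 6 new [(0,0) (0,1) (1,0) (1,1) (2,0) (2,1)] -> total=6
Click 2 (5,1) count=3: revealed 1 new [(5,1)] -> total=7

Answer: 7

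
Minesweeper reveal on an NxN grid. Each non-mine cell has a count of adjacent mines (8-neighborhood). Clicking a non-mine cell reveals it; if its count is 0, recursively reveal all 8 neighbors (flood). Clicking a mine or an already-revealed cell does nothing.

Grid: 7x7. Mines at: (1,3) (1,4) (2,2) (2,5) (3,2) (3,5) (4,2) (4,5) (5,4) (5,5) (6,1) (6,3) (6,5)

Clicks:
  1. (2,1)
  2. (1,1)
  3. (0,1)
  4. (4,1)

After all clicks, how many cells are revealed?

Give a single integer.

Click 1 (2,1) count=2: revealed 1 new [(2,1)] -> total=1
Click 2 (1,1) count=1: revealed 1 new [(1,1)] -> total=2
Click 3 (0,1) count=0: revealed 12 new [(0,0) (0,1) (0,2) (1,0) (1,2) (2,0) (3,0) (3,1) (4,0) (4,1) (5,0) (5,1)] -> total=14
Click 4 (4,1) count=2: revealed 0 new [(none)] -> total=14

Answer: 14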